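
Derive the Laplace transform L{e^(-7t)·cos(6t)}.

L{e^(at)·cos(ωt)} = (s-a)/((s-a)² + ω²), so L{e^(-7t)·cos(6t)} = (s+7)/((s+7)² + 36)

Final answer: (s+7)/((s+7)² + 36)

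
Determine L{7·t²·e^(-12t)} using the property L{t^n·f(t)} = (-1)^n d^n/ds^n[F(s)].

L{e^(-12t)} = 1/(s+12). d/ds[1/(s+12)] = -1/(s+12)². d²/ds²[1/(s+12)] = 2/(s+12)³. So L{t²·e^(-12t)} = (-1)² · 2/(s+12)³ = 2/(s+12)³. Then L{7·t²·e^(-12t)} = 7·2/(s+12)³ = 14/(s+12)³

Final answer: 14/(s+12)³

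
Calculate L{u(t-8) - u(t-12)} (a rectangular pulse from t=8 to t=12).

L{u(t-a)} = e^(-as)/s. L{u(t-8) - u(t-12)} = (e^(-8s) - e^(-12s))/s

Final answer: (e^(-8s) - e^(-12s))/s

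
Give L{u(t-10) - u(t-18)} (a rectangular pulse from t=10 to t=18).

L{u(t-a)} = e^(-as)/s. L{u(t-10) - u(t-18)} = (e^(-10s) - e^(-18s))/s

Final answer: (e^(-10s) - e^(-18s))/s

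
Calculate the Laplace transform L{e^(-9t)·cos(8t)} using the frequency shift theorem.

Frequency shift: L{e^(at)f(t)} = F(s-a). L{e^(-9t)·cos(8t)} = (s+9)/((s+9)² + 64)

Final answer: (s+9)/((s+9)² + 64)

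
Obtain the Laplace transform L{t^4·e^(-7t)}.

L{t^n·e^(at)} = n!/(s-a)^(n+1), so L{t^4·e^(-7t)} = 24/(s+7)^5

Final answer: 24/(s+7)^5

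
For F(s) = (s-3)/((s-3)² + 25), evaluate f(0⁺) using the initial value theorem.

f(0⁺) = lim_{s→∞} sF(s) = lim_{s→∞} s(s-3)/((s-3)² + 25) = 1

Final answer: 1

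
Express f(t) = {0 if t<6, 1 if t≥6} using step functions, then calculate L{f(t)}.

f(t) = u(t-6). L{u(t-6)} = e^(-6s)/s, so L{f(t)} = e^(-6s)/s

Final answer: e^(-6s)/s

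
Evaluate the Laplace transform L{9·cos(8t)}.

L{cos(ωt)} = s/(s² + ω²), so L{cos(8t)} = s/(s² + 64). Then L{9·cos(8t)} = 9·s/(s² + 64) = 9s/(s² + 64)

Final answer: 9s/(s² + 64)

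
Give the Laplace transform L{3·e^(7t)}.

L{e^(at)} = 1/(s-a), so L{e^(7t)} = 1/(s-7). Then L{3·e^(7t)} = 3/(s-7)

Final answer: 3/(s-7)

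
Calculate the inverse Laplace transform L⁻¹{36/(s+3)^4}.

L⁻¹{n!/(s-a)^(n+1)} = t^n·e^(at) with n=3, a=-3. So L⁻¹{6/(s+3)^4} = t^3·e^(-3t), and L⁻¹{36/(s+3)^4} = (36/6)·t^3·e^(-3t) = 6·t^3·e^(-3t)

Final answer: 6·t^3·e^(-3t)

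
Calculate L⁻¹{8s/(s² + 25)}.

This is the form c·s/(s² + a²) with a = 5, c = 8. L⁻¹ = 8·cos(5t)

Final answer: 8·cos(5t)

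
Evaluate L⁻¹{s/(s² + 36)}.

This is the form c·s/(s² + a²) with a = 6. L⁻¹ = cos(6t)

Final answer: cos(6t)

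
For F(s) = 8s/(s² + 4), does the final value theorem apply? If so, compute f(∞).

The final value theorem requires all poles of sF(s) in the left half-plane. sF(s) = 8s²/(s² + 4) has poles at s = ±2i (imaginary axis). Theorem does NOT apply (oscillatory system).

Final answer: Not applicable (oscillatory)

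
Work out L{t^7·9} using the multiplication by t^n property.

L{9} = 9/s. d^1/ds^1[1/s] = -1/s². d^2/ds^2[1/s] = 2/s^3. d^3/ds^3[1/s] = -6/s^4. d^4/ds^4[1/s] = 24/s^5. d^5/ds^5[1/s] = -120/s^6. d^6/ds^6[1/s] = 720/s^7. d^7/ds^7[1/s] = -5040/s^8. So L{t^7} = (-1)^{7}·-5040/s^8 = 5040/s^8. Then L{t^7·9} = 9·5040/s^8 = 45360/s^8

Final answer: 45360/s^8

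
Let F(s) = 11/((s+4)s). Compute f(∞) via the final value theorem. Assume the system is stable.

f(∞) = lim_{s→0} sF(s) = lim_{s→0} 11/(s+4) = 11/4

Final answer: 11/4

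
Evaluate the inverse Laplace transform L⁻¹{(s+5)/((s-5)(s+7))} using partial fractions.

Using partial fractions, f(t) = (10e^(5t) + 2e^(-7t))/12

Final answer: (10e^(5t) + 2e^(-7t))/12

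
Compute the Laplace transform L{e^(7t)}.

L{e^(at)} = 1/(s-a), so L{e^(7t)} = 1/(s-7)

Final answer: 1/(s-7)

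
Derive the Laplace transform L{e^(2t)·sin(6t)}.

L{e^(at)·sin(ωt)} = ω/((s-a)² + ω²), so L{e^(2t)·sin(6t)} = 6/((s-2)² + 36)

Final answer: 6/((s-2)² + 36)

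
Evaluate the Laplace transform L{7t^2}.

L{7t^2} = 7 · L{t^2} = 7 · 2/s^3 = 14/s^3

Final answer: 14/s^3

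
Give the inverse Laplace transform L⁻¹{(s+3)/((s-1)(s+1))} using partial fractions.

Using partial fractions, f(t) = (4e^t - 2e^(-t))/2

Final answer: (4e^t - 2e^(-t))/2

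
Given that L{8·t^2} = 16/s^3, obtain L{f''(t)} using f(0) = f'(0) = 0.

L{f''(t)} = s²F(s) - sf(0) - f'(0) = s²·16/s^3 - 0 - 0 = 16/s

Final answer: 16/s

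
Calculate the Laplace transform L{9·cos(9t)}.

L{cos(ωt)} = s/(s² + ω²), so L{cos(9t)} = s/(s² + 81). Then L{9·cos(9t)} = 9·s/(s² + 81) = 9s/(s² + 81)

Final answer: 9s/(s² + 81)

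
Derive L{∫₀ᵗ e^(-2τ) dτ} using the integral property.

L{∫₀ᵗ f(τ)dτ} = F(s)/s with F(s) = 1/(s+2), so L{∫₀ᵗ e^(-2τ) dτ} = 1/(s(s+2))

Final answer: 1/(s(s+2))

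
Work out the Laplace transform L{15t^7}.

L{15t^7} = 15 · L{t^7} = 15 · 5040/s^8 = 75600/s^8

Final answer: 75600/s^8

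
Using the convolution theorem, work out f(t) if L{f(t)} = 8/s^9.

8/s^9 = (8/s)·(1/s^8) = L{8}·L{t^7/5040}. By convolution, f(t) = 8*t^7/5040 = ∫₀ᵗ 8·τ^7/5040 dτ = 8·t^8/40320

Final answer: 8·t^8/40320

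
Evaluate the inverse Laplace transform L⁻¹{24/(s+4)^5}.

L⁻¹{n!/(s-a)^(n+1)} = t^n·e^(at) with n=4, a=-4. So L⁻¹{24/(s+4)^5} = t^4·e^(-4t)

Final answer: t^4·e^(-4t)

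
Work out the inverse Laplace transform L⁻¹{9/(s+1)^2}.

L⁻¹{n!/(s-a)^(n+1)} = t^n·e^(at) with n=1, a=-1. So L⁻¹{1/(s+1)^2} = t·e^(-t), and L⁻¹{9/(s+1)^2} = (9/1)·t·e^(-t) = 9·t·e^(-t)

Final answer: 9·t·e^(-t)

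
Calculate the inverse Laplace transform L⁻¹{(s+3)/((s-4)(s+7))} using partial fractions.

Using partial fractions, f(t) = (7e^(4t) + 4e^(-7t))/11

Final answer: (7e^(4t) + 4e^(-7t))/11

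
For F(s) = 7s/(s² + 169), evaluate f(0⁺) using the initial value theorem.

f(0⁺) = lim_{s→∞} s·7s/(s² + 169) = lim_{s→∞} 7s²/(s² + 169) = 7

Final answer: 7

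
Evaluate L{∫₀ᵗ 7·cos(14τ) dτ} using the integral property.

L{∫₀ᵗ f(τ)dτ} = F(s)/s with F(s) = 7s/(s² + 196), so the result is (7s/(s² + 196))/s = 7/(s² + 196)

Final answer: 7/(s² + 196)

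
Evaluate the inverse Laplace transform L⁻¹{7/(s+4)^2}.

L⁻¹{n!/(s-a)^(n+1)} = t^n·e^(at) with n=1, a=-4. So L⁻¹{1/(s+4)^2} = t·e^(-4t), and L⁻¹{7/(s+4)^2} = (7/1)·t·e^(-4t) = 7·t·e^(-4t)

Final answer: 7·t·e^(-4t)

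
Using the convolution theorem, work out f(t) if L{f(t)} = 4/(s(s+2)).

4/(s(s+2)) = (4/s)·(1/(s+2)) = L{4}·L{e^(-2t)}. By convolution, f(t) = 4*e^(-2t) = ∫₀ᵗ 4·e^(-2τ) dτ = 4·(1 - e^(-2t))/2

Final answer: 4·(1 - e^(-2t))/2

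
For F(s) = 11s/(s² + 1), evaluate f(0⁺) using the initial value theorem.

f(0⁺) = lim_{s→∞} s·11s/(s² + 1) = lim_{s→∞} 11s²/(s² + 1) = 11

Final answer: 11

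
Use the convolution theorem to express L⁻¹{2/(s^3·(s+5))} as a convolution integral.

2/(s^3·(s+5)) = (2/s^3)·(1/(s+5)) = L{t^2}·L{e^(-5t)}. So f(t) = t^2*e^(-5t) = ∫₀ᵗ τ^2·e^(-5(t-τ)) dτ

Final answer: ∫₀ᵗ τ^2·e^(-5(t-τ)) dτ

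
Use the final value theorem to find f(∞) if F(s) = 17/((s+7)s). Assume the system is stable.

f(∞) = lim_{s→0} sF(s) = lim_{s→0} 17/(s+7) = 17/7

Final answer: 17/7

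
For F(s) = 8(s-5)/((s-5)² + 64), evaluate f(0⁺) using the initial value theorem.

f(0⁺) = lim_{s→∞} sF(s) = lim_{s→∞} 8s(s-5)/((s-5)² + 64) = 8

Final answer: 8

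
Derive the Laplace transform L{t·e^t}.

L{t^n·e^(at)} = n!/(s-a)^(n+1), so L{t·e^t} = 1/(s-1)^2

Final answer: 1/(s-1)^2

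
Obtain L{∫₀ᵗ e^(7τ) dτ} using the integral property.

L{∫₀ᵗ f(τ)dτ} = F(s)/s with F(s) = 1/(s-7), so L{∫₀ᵗ e^(7τ) dτ} = 1/(s(s-7))

Final answer: 1/(s(s-7))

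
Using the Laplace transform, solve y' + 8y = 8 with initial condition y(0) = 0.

sY + 8Y = 8/s. Y = 8/(s(s+8)). Partial fractions: Y = 1/s - 1/(s+8)

Final answer: y(t) = (1 - e^(-8t))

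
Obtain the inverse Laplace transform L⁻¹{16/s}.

L⁻¹{c/s} = c, so L⁻¹{16/s} = 16

Final answer: 16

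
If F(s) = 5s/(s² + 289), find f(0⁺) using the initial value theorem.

f(0⁺) = lim_{s→∞} s·5s/(s² + 289) = lim_{s→∞} 5s²/(s² + 289) = 5

Final answer: 5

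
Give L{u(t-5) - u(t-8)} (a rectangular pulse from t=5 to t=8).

L{u(t-a)} = e^(-as)/s. L{u(t-5) - u(t-8)} = (e^(-5s) - e^(-8s))/s

Final answer: (e^(-5s) - e^(-8s))/s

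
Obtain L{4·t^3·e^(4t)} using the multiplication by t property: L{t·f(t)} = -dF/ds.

Using L{t^n·e^(at)} = n!/(s-a)^(n+1), L{t^3·e^(4t)} = 6/(s-4)^4, so L{4·t^3·e^(4t)} = 4·6/(s-4)^4 = 24/(s-4)^4

Final answer: 24/(s-4)^4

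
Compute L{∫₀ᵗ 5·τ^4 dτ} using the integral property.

L{∫₀ᵗ f(τ)dτ} = F(s)/s with f(t) = 5t^4. F(s) = 120/s^5, so L{∫₀ᵗ 5·τ^4 dτ} = (120/s^5)/s = 120/s^6. (Check: ∫₀ᵗ 5·τ^4 dτ = 5t^5/5.)

Final answer: 120/s^6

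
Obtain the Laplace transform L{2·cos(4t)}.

L{cos(ωt)} = s/(s² + ω²), so L{cos(4t)} = s/(s² + 16). Then L{2·cos(4t)} = 2·s/(s² + 16) = 2s/(s² + 16)

Final answer: 2s/(s² + 16)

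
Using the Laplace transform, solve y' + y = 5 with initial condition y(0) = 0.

sY + Y = 5/s. Y = 5/(s(s+1)). Partial fractions: Y = 5/s - 5/(s+1)

Final answer: y(t) = 5(1 - e^(-t))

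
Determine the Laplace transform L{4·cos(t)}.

L{cos(ωt)} = s/(s² + ω²), so L{cos(t)} = s/(s² + 1). Then L{4·cos(t)} = 4·s/(s² + 1) = 4s/(s² + 1)

Final answer: 4s/(s² + 1)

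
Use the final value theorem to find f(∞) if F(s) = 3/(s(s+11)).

f(∞) = lim_{s→0} s·3/(s(s+11)) = lim_{s→0} 3/(s+11) = 3/11 = 3/11

Final answer: 3/11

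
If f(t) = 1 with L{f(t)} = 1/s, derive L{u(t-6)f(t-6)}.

Time shift theorem: L{u(t-a)f(t-a)} = e^(-as)F(s). Here a=6, F(s) = 1/s, so L{u(t-6)f(t-6)} = e^(-6s)·1/s

Final answer: e^(-6s)·1/s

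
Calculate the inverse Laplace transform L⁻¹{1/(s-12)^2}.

L⁻¹{n!/(s-a)^(n+1)} = t^n·e^(at), so L⁻¹{1/(s-12)^2} = t·e^(12t)

Final answer: t·e^(12t)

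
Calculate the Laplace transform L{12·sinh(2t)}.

L{sinh(ωt)} = ω/(s² - ω²), so L{sinh(2t)} = 2/(s² - 4). Then L{12·sinh(2t)} = 12·2/(s² - 4) = 24/(s² - 4)

Final answer: 24/(s² - 4)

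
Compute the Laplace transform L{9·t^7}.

L{t^n} = n!/s^(n+1), so L{t^7} = 5040/s^8. Then L{9·t^7} = 9·5040/s^8 = 45360/s^8

Final answer: 45360/s^8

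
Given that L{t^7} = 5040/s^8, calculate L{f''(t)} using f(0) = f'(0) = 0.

L{f''(t)} = s²F(s) - sf(0) - f'(0) = s²·5040/s^8 - 0 - 0 = 5040/s^6

Final answer: 5040/s^6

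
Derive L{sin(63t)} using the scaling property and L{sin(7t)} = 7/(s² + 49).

Using L{f(at)} = (1/a)F(s/a) with a=9: L{sin(63t)} = (1/9) · 7/((s/9)² + 49) = (1/9) · 7·81/(s² + 3969) = 63/(s² + 3969)

Final answer: 63/(s² + 3969)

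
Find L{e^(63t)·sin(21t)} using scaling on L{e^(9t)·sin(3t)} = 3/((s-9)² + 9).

Scaling with a=7: L{e^(63t)·sin(21t)} = (1/7) · 3/((s/7-9)² + 9). Simplifying: 21/((s-63)² + 441)

Final answer: 21/((s-63)² + 441)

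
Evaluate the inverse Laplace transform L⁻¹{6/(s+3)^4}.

L⁻¹{n!/(s-a)^(n+1)} = t^n·e^(at), so L⁻¹{6/(s+3)^4} = t^3·e^(-3t)

Final answer: t^3·e^(-3t)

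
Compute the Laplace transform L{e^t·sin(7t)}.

L{e^(at)·sin(ωt)} = ω/((s-a)² + ω²), so L{e^t·sin(7t)} = 7/((s-1)² + 49)

Final answer: 7/((s-1)² + 49)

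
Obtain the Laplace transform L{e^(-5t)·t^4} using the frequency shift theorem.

L{e^(at)·t^n} = n!/(s-a)^(n+1), so L{e^(-5t)·t^4} = 24/(s+5)^5

Final answer: 24/(s+5)^5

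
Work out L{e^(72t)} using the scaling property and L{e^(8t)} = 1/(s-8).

Using L{f(at)} = (1/a)F(s/a) with a=9 and f(t) = e^(8t): L{e^(72t)} = (1/9) · 1/((s/9)-8) = (1/9) · 9/(s-72) = 1/(s-72)

Final answer: 1/(s-72)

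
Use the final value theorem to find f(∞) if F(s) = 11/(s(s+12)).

f(∞) = lim_{s→0} s·11/(s(s+12)) = lim_{s→0} 11/(s+12) = 11/12 = 11/12

Final answer: 11/12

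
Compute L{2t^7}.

L{t^n} = n!/s^(n+1). So L{2t^7} = 2·7!/s^8 = 10080/s^8

Final answer: 10080/s^8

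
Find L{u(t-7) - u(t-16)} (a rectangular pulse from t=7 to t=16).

L{u(t-a)} = e^(-as)/s. L{u(t-7) - u(t-16)} = (e^(-7s) - e^(-16s))/s

Final answer: (e^(-7s) - e^(-16s))/s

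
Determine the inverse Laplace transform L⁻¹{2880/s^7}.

L⁻¹{n!/s^(n+1)} = t^n with n=6. So L⁻¹{720/s^7} = t^6, and L⁻¹{2880/s^7} = (2880/720)·t^6 = 4·t^6

Final answer: 4·t^6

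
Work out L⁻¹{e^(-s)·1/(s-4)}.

L⁻¹{1/(s-4)} = e^(4t). By the time shift theorem, L⁻¹{e^(-as)F(s)} = u(t-a)f(t-a) with a=1, so L⁻¹{e^(-s)·1/(s-4)} = u(t-1)·e^(4(t-1))

Final answer: u(t-1)·e^(4(t-1))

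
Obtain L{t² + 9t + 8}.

L{t² + 9t + 8} = 2/s³ + 9/s² + 8/s = 2/s³ + 9/s² + 8/s

Final answer: 2/s³ + 9/s² + 8/s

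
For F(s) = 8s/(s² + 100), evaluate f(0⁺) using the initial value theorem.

f(0⁺) = lim_{s→∞} s·8s/(s² + 100) = lim_{s→∞} 8s²/(s² + 100) = 8

Final answer: 8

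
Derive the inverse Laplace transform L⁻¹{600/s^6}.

L⁻¹{n!/s^(n+1)} = t^n with n=5. So L⁻¹{120/s^6} = t^5, and L⁻¹{600/s^6} = (600/120)·t^5 = 5·t^5

Final answer: 5·t^5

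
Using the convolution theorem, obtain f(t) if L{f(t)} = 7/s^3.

7/s^3 = (7/s)·(1/s^2) = L{7}·L{t}. By convolution, f(t) = 7*t = ∫₀ᵗ 7·τ dτ = 7·t²/2

Final answer: 7·t²/2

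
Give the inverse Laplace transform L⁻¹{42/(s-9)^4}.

L⁻¹{n!/(s-a)^(n+1)} = t^n·e^(at) with n=3, a=9. So L⁻¹{6/(s-9)^4} = t^3·e^(9t), and L⁻¹{42/(s-9)^4} = (42/6)·t^3·e^(9t) = 7·t^3·e^(9t)

Final answer: 7·t^3·e^(9t)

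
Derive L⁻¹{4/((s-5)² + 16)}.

Form: b/((s-a)² + b²) → e^(at)sin(bt). With a=5, b=4

Final answer: e^(5t)·sin(4t)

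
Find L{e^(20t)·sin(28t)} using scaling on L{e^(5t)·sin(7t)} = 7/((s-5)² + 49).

Scaling with a=4: L{e^(20t)·sin(28t)} = (1/4) · 7/((s/4-5)² + 49). Simplifying: 28/((s-20)² + 784)

Final answer: 28/((s-20)² + 784)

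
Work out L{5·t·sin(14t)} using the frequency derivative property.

L{sin(14t)} = 14/(s² + 196). By L{t·f(t)} = -F'(s): -d/ds[14/(s² + 196)] = -(14)·(-2s)/(s² + 196)² = 28s/(s² + 196)². Then L{5·t·sin(14t)} = 5·28s/(s² + 196)² = 140s/(s² + 196)²

Final answer: 140s/(s² + 196)²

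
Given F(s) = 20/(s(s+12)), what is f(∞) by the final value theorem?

f(∞) = lim_{s→0} s·20/(s(s+12)) = lim_{s→0} 20/(s+12) = 20/12 = 5/3

Final answer: 5/3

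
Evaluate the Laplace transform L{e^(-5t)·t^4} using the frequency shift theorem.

L{e^(at)·t^n} = n!/(s-a)^(n+1), so L{e^(-5t)·t^4} = 24/(s+5)^5

Final answer: 24/(s+5)^5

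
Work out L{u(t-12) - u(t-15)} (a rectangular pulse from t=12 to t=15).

L{u(t-a)} = e^(-as)/s. L{u(t-12) - u(t-15)} = (e^(-12s) - e^(-15s))/s

Final answer: (e^(-12s) - e^(-15s))/s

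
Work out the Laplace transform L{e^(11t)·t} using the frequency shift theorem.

L{e^(at)·t^n} = n!/(s-a)^(n+1), so L{e^(11t)·t} = 1/(s-11)^2

Final answer: 1/(s-11)^2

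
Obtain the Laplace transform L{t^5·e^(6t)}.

L{t^n·e^(at)} = n!/(s-a)^(n+1), so L{t^5·e^(6t)} = 120/(s-6)^6

Final answer: 120/(s-6)^6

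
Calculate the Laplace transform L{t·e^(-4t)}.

L{t^n·e^(at)} = n!/(s-a)^(n+1), so L{t·e^(-4t)} = 1/(s+4)^2

Final answer: 1/(s+4)^2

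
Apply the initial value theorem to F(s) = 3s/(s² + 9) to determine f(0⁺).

f(0⁺) = lim_{s→∞} s·3s/(s² + 9) = lim_{s→∞} 3s²/(s² + 9) = 3

Final answer: 3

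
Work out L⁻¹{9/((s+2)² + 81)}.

Form: b/((s-a)² + b²) → e^(at)sin(bt). With a=-2, b=9

Final answer: e^(-2t)·sin(9t)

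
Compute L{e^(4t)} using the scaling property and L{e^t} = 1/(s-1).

Using L{f(at)} = (1/a)F(s/a) with a=4 and f(t) = e^t: L{e^(4t)} = (1/4) · 1/((s/4)-1) = (1/4) · 4/(s-4) = 1/(s-4)

Final answer: 1/(s-4)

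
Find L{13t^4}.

L{t^n} = n!/s^(n+1). So L{13t^4} = 13·4!/s^5 = 312/s^5

Final answer: 312/s^5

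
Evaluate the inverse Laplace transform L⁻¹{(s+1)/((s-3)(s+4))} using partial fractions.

Using partial fractions, f(t) = (4e^(3t) + 3e^(-4t))/7

Final answer: (4e^(3t) + 3e^(-4t))/7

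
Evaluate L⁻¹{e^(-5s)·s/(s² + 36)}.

L⁻¹{s/(s² + 36)} = cos(6t). By the time shift theorem, L⁻¹{e^(-as)F(s)} = u(t-a)f(t-a) with a=5, so L⁻¹{e^(-5s)·s/(s² + 36)} = u(t-5)·cos(6(t-5))

Final answer: u(t-5)·cos(6(t-5))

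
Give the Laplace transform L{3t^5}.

L{3t^5} = 3 · L{t^5} = 3 · 120/s^6 = 360/s^6

Final answer: 360/s^6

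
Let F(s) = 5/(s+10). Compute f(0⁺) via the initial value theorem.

f(0⁺) = lim_{s→∞} s·5/(s+10) = lim_{s→∞} 5s/(s+10) = 5

Final answer: 5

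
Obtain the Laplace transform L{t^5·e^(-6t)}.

L{t^n·e^(at)} = n!/(s-a)^(n+1), so L{t^5·e^(-6t)} = 120/(s+6)^6

Final answer: 120/(s+6)^6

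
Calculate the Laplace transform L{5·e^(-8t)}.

L{e^(at)} = 1/(s-a), so L{e^(-8t)} = 1/(s+8). Then L{5·e^(-8t)} = 5/(s+8)

Final answer: 5/(s+8)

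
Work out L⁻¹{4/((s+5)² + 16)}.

Form: b/((s-a)² + b²) → e^(at)sin(bt). With a=-5, b=4

Final answer: e^(-5t)·sin(4t)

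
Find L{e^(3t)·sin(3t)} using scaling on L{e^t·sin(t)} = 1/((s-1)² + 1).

Scaling with a=3: L{e^(3t)·sin(3t)} = (1/3) · 1/((s/3-1)² + 1). Simplifying: 3/((s-3)² + 9)

Final answer: 3/((s-3)² + 9)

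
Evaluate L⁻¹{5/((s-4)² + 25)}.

Form: b/((s-a)² + b²) → e^(at)sin(bt). With a=4, b=5

Final answer: e^(4t)·sin(5t)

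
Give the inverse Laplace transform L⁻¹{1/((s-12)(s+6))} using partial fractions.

Decompose: A/(s-12) + B/(s+6). A = 1/18, B = -1/18. f(t) = (e^(12t) - e^(-6t))/18

Final answer: (e^(12t) - e^(-6t))/18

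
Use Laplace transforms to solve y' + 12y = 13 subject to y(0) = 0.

sY + 12Y = 13/s. Y = 13/(s(s+12)). Partial fractions: Y = 13/12/s - 13/12/(s+12)

Final answer: y(t) = 13/12(1 - e^(-12t))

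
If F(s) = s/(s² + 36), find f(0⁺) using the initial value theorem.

f(0⁺) = lim_{s→∞} s·s/(s² + 36) = lim_{s→∞} s²/(s² + 36) = 1

Final answer: 1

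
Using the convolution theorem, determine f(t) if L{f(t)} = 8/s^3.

8/s^3 = (8/s)·(1/s^2) = L{8}·L{t}. By convolution, f(t) = 8*t = ∫₀ᵗ 8·τ dτ = 8·t²/2

Final answer: 8·t²/2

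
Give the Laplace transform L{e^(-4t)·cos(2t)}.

L{e^(at)·cos(ωt)} = (s-a)/((s-a)² + ω²), so L{e^(-4t)·cos(2t)} = (s+4)/((s+4)² + 4)

Final answer: (s+4)/((s+4)² + 4)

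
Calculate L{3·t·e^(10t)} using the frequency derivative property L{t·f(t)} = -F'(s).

L{e^(10t)} = 1/(s-10). By frequency derivative: L{t·e^(10t)} = -d/ds[1/(s-10)] = -(-1)/(s-10)² = 1/(s-10)². Then L{3·t·e^(10t)} = 3·1/(s-10)² = 3/(s-10)²

Final answer: 3/(s-10)²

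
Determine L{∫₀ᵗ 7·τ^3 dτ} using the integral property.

L{∫₀ᵗ f(τ)dτ} = F(s)/s with f(t) = 7t^3. F(s) = 42/s^4, so L{∫₀ᵗ 7·τ^3 dτ} = (42/s^4)/s = 42/s^5. (Check: ∫₀ᵗ 7·τ^3 dτ = 7t^4/4.)

Final answer: 42/s^5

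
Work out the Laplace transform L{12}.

L{12} = 12 · L{1} = 12/s

Final answer: 12/s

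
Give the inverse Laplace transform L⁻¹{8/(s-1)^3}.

L⁻¹{n!/(s-a)^(n+1)} = t^n·e^(at) with n=2, a=1. So L⁻¹{2/(s-1)^3} = t^2·e^t, and L⁻¹{8/(s-1)^3} = (8/2)·t^2·e^t = 4·t^2·e^t

Final answer: 4·t^2·e^t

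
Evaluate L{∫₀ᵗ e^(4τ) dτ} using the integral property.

L{∫₀ᵗ f(τ)dτ} = F(s)/s with F(s) = 1/(s-4), so L{∫₀ᵗ e^(4τ) dτ} = 1/(s(s-4))

Final answer: 1/(s(s-4))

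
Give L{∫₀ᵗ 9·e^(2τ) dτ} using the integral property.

L{∫₀ᵗ f(τ)dτ} = F(s)/s with F(s) = 9/(s-2), so L{∫₀ᵗ 9·e^(2τ) dτ} = 9/(s(s-2))

Final answer: 9/(s(s-2))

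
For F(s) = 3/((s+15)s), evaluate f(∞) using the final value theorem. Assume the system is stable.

f(∞) = lim_{s→0} sF(s) = lim_{s→0} 3/(s+15) = 1/5

Final answer: 1/5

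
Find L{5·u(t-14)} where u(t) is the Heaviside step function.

L{u(t-a)} = e^(-as)/s. Here a=14, so L{u(t-14)} = e^(-14s)/s, and L{5·u(t-14)} = 5·e^(-14s)/s

Final answer: 5·e^(-14s)/s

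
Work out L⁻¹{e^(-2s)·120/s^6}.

L⁻¹{120/s^6} = t^5. By the time shift theorem, L⁻¹{e^(-as)F(s)} = u(t-a)f(t-a) with a=2, so L⁻¹{e^(-2s)·120/s^6} = u(t-2)·(t-2)^5

Final answer: u(t-2)·(t-2)^5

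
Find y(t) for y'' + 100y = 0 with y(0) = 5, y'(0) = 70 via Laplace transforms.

L{y''} + 100L{y} = 0. s²Y - 5s - 70 + 100Y = 0. Y(s² + 100) = 5s + 70. Y = (5s + 70)/(s² + 100). Inverting: y(t) = 5cos(10t) + 7sin(10t)

Final answer: y(t) = 5cos(10t) + 7sin(10t)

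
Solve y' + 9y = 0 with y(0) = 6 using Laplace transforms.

L{y'} + 9L{y} = 0. sY - 6 + 9Y = 0. Y(s+9) = 6. Y = 6/(s+9)

Final answer: y(t) = 6e^(-9t)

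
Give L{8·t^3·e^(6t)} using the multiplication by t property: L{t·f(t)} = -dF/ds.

Using L{t^n·e^(at)} = n!/(s-a)^(n+1), L{t^3·e^(6t)} = 6/(s-6)^4, so L{8·t^3·e^(6t)} = 8·6/(s-6)^4 = 48/(s-6)^4

Final answer: 48/(s-6)^4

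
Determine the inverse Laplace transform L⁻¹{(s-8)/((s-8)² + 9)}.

Using frequency shift, L⁻¹{(s-8)/((s-8)² + 9)} = e^(8t)·cos(3t)

Final answer: e^(8t)·cos(3t)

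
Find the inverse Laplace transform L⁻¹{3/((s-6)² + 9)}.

Using frequency shift, L⁻¹{3/((s-6)² + 9)} = e^(6t)·sin(3t)

Final answer: e^(6t)·sin(3t)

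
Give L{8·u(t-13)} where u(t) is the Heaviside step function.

L{u(t-a)} = e^(-as)/s. Here a=13, so L{u(t-13)} = e^(-13s)/s, and L{8·u(t-13)} = 8·e^(-13s)/s

Final answer: 8·e^(-13s)/s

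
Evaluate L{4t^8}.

L{t^n} = n!/s^(n+1). So L{4t^8} = 4·8!/s^9 = 161280/s^9

Final answer: 161280/s^9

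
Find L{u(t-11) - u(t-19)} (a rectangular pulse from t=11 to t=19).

L{u(t-a)} = e^(-as)/s. L{u(t-11) - u(t-19)} = (e^(-11s) - e^(-19s))/s

Final answer: (e^(-11s) - e^(-19s))/s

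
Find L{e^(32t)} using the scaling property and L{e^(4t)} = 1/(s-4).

Using L{f(at)} = (1/a)F(s/a) with a=8 and f(t) = e^(4t): L{e^(32t)} = (1/8) · 1/((s/8)-4) = (1/8) · 8/(s-32) = 1/(s-32)

Final answer: 1/(s-32)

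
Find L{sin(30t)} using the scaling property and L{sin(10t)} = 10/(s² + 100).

Using L{f(at)} = (1/a)F(s/a) with a=3: L{sin(30t)} = (1/3) · 10/((s/3)² + 100) = (1/3) · 10·9/(s² + 900) = 30/(s² + 900)

Final answer: 30/(s² + 900)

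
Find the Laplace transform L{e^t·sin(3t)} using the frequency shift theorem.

Frequency shift: L{e^(at)f(t)} = F(s-a). L{e^t·sin(3t)} = 3/((s-1)² + 9)

Final answer: 3/((s-1)² + 9)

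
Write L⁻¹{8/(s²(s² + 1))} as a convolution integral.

8/(s²(s² + 1)) = (1/s²)·(8/(s² + 1)) = L{t}·L{8·sin(t)}. So f(t) = t*(8·sin(t)) = ∫₀ᵗ 8τ·sin((t-τ)) dτ

Final answer: ∫₀ᵗ 8τ·sin((t-τ)) dτ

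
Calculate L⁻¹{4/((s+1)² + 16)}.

Form: b/((s-a)² + b²) → e^(at)sin(bt). With a=-1, b=4

Final answer: e^(-t)·sin(4t)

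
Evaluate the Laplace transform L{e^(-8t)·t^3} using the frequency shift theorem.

L{e^(at)·t^n} = n!/(s-a)^(n+1), so L{e^(-8t)·t^3} = 6/(s+8)^4

Final answer: 6/(s+8)^4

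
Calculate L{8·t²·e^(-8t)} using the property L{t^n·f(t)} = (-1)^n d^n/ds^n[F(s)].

L{e^(-8t)} = 1/(s+8). d/ds[1/(s+8)] = -1/(s+8)². d²/ds²[1/(s+8)] = 2/(s+8)³. So L{t²·e^(-8t)} = (-1)² · 2/(s+8)³ = 2/(s+8)³. Then L{8·t²·e^(-8t)} = 8·2/(s+8)³ = 16/(s+8)³

Final answer: 16/(s+8)³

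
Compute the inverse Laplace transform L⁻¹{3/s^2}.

L⁻¹{n!/s^(n+1)} = t^n with n=1. So L⁻¹{1/s^2} = t, and L⁻¹{3/s^2} = (3/1)·t = 3·t

Final answer: 3·t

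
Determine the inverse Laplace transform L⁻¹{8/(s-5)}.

L⁻¹{1/(s-a)} = e^(at), so L⁻¹{1/(s-5)} = e^(5t), and L⁻¹{8/(s-5)} = 8·e^(5t)

Final answer: 8·e^(5t)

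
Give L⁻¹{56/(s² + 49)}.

This is the form c·a/(s² + a²) with a = 7, c = 8. L⁻¹ = 8·sin(7t)

Final answer: 8·sin(7t)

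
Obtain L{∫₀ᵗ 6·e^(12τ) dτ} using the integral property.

L{∫₀ᵗ f(τ)dτ} = F(s)/s with F(s) = 6/(s-12), so L{∫₀ᵗ 6·e^(12τ) dτ} = 6/(s(s-12))

Final answer: 6/(s(s-12))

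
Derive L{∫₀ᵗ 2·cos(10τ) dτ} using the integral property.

L{∫₀ᵗ f(τ)dτ} = F(s)/s with F(s) = 2s/(s² + 100), so the result is (2s/(s² + 100))/s = 2/(s² + 100)

Final answer: 2/(s² + 100)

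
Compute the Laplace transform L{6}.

L{6} = 6 · L{1} = 6/s

Final answer: 6/s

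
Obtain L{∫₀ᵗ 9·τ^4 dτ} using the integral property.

L{∫₀ᵗ f(τ)dτ} = F(s)/s with f(t) = 9t^4. F(s) = 216/s^5, so L{∫₀ᵗ 9·τ^4 dτ} = (216/s^5)/s = 216/s^6. (Check: ∫₀ᵗ 9·τ^4 dτ = 9t^5/5.)

Final answer: 216/s^6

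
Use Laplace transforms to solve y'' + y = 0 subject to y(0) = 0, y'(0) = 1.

L{y''} + 1L{y} = 0. s²Y - 0 - 1 + Y = 0. Y(s² + 1) = 1. Y = (1)/(s² + 1). Inverting: y(t) = sin(t)

Final answer: y(t) = sin(t)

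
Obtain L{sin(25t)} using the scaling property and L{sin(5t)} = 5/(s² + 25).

Using L{f(at)} = (1/a)F(s/a) with a=5: L{sin(25t)} = (1/5) · 5/((s/5)² + 25) = (1/5) · 5·25/(s² + 625) = 25/(s² + 625)

Final answer: 25/(s² + 625)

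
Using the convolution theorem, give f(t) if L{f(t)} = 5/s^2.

5/s^2 = (5/s)·(1/s) = L{5}·L{1}. By convolution, f(t) = 5*1 = ∫₀ᵗ 5·1 dτ = 5·t

Final answer: 5·t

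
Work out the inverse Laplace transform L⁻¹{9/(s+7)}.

L⁻¹{1/(s-a)} = e^(at), so L⁻¹{1/(s+7)} = e^(-7t), and L⁻¹{9/(s+7)} = 9·e^(-7t)

Final answer: 9·e^(-7t)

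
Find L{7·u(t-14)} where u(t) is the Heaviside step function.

L{u(t-a)} = e^(-as)/s. Here a=14, so L{u(t-14)} = e^(-14s)/s, and L{7·u(t-14)} = 7·e^(-14s)/s

Final answer: 7·e^(-14s)/s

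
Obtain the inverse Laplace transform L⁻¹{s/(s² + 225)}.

L⁻¹{s/(s² + 225)} = cos(15t)

Final answer: cos(15t)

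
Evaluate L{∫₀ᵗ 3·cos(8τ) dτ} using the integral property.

L{∫₀ᵗ f(τ)dτ} = F(s)/s with F(s) = 3s/(s² + 64), so the result is (3s/(s² + 64))/s = 3/(s² + 64)

Final answer: 3/(s² + 64)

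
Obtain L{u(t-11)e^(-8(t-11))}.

u(t-a)f(t-a) with f(t)=e^(-8t). L{e^(-8t)} = 1/(s+8). By time shift: e^(-11s)/(s+8)

Final answer: e^(-11s)/(s+8)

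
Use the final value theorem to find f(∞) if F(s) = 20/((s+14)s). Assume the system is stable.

f(∞) = lim_{s→0} sF(s) = lim_{s→0} 20/(s+14) = 10/7

Final answer: 10/7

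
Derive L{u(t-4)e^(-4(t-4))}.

u(t-a)f(t-a) with f(t)=e^(-4t). L{e^(-4t)} = 1/(s+4). By time shift: e^(-4s)/(s+4)

Final answer: e^(-4s)/(s+4)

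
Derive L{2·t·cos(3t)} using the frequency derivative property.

L{cos(3t)} = s/(s² + 9). Derivative: d/ds[s/(s² + 9)] = [(s² + 9) - s·2s]/(s² + 9)² = (9 - s²)/(s² + 9)². So L{t·cos(3t)} = -F'(s) = (s² - 9)/(s² + 9)². Then L{2·t·cos(3t)} = 2·(s² - 9)/(s² + 9)²

Final answer: 2·(s² - 9)/(s² + 9)²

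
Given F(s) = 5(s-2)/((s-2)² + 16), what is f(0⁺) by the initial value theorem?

f(0⁺) = lim_{s→∞} sF(s) = lim_{s→∞} 5s(s-2)/((s-2)² + 16) = 5

Final answer: 5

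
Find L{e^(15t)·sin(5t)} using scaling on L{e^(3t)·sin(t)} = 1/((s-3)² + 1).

Scaling with a=5: L{e^(15t)·sin(5t)} = (1/5) · 1/((s/5-3)² + 1). Simplifying: 5/((s-15)² + 25)

Final answer: 5/((s-15)² + 25)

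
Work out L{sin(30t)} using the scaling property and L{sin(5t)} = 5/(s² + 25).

Using L{f(at)} = (1/a)F(s/a) with a=6: L{sin(30t)} = (1/6) · 5/((s/6)² + 25) = (1/6) · 5·36/(s² + 900) = 30/(s² + 900)

Final answer: 30/(s² + 900)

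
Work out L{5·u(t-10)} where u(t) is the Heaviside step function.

L{u(t-a)} = e^(-as)/s. Here a=10, so L{u(t-10)} = e^(-10s)/s, and L{5·u(t-10)} = 5·e^(-10s)/s

Final answer: 5·e^(-10s)/s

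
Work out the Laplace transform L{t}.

L{t^n} = n!/s^(n+1), so L{t} = 1/s^2

Final answer: 1/s^2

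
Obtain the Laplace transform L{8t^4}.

L{8t^4} = 8 · L{t^4} = 8 · 24/s^5 = 192/s^5

Final answer: 192/s^5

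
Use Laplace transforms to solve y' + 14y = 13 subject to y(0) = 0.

sY + 14Y = 13/s. Y = 13/(s(s+14)). Partial fractions: Y = 13/14/s - 13/14/(s+14)

Final answer: y(t) = 13/14(1 - e^(-14t))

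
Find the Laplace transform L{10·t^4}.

L{t^n} = n!/s^(n+1), so L{t^4} = 24/s^5. Then L{10·t^4} = 10·24/s^5 = 240/s^5

Final answer: 240/s^5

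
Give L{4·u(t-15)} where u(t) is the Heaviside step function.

L{u(t-a)} = e^(-as)/s. Here a=15, so L{u(t-15)} = e^(-15s)/s, and L{4·u(t-15)} = 4·e^(-15s)/s

Final answer: 4·e^(-15s)/s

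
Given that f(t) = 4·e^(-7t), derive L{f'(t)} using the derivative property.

f(0) = 4, F(s) = 4/(s+7). L{f'(t)} = s·F(s) - f(0) = 4s/(s+7) - 4 = (4s - 4(s+7))/(s+7) = -28/(s+7)

Final answer: -28/(s+7)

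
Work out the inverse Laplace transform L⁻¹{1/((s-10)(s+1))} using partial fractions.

Decompose: A/(s-10) + B/(s+1). A = 1/11, B = -1/11. f(t) = (e^(10t) - e^(-t))/11

Final answer: (e^(10t) - e^(-t))/11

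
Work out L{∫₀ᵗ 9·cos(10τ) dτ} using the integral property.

L{∫₀ᵗ f(τ)dτ} = F(s)/s with F(s) = 9s/(s² + 100), so the result is (9s/(s² + 100))/s = 9/(s² + 100)

Final answer: 9/(s² + 100)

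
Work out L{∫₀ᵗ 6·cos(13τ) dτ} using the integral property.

L{∫₀ᵗ f(τ)dτ} = F(s)/s with F(s) = 6s/(s² + 169), so the result is (6s/(s² + 169))/s = 6/(s² + 169)

Final answer: 6/(s² + 169)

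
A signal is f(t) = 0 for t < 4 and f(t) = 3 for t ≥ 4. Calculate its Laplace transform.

f(t) = 3·u(t-4). L{u(t-4)} = e^(-4s)/s, so L{f(t)} = 3·e^(-4s)/s

Final answer: 3·e^(-4s)/s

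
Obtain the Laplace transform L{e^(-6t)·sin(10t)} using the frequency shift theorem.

Frequency shift: L{e^(at)f(t)} = F(s-a). L{e^(-6t)·sin(10t)} = 10/((s+6)² + 100)

Final answer: 10/((s+6)² + 100)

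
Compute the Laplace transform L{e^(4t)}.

L{e^(at)} = 1/(s-a), so L{e^(4t)} = 1/(s-4)

Final answer: 1/(s-4)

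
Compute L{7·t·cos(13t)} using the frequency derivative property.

L{cos(13t)} = s/(s² + 169). Derivative: d/ds[s/(s² + 169)] = [(s² + 169) - s·2s]/(s² + 169)² = (169 - s²)/(s² + 169)². So L{t·cos(13t)} = -F'(s) = (s² - 169)/(s² + 169)². Then L{7·t·cos(13t)} = 7·(s² - 169)/(s² + 169)²

Final answer: 7·(s² - 169)/(s² + 169)²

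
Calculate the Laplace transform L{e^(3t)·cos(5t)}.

L{e^(at)·cos(ωt)} = (s-a)/((s-a)² + ω²), so L{e^(3t)·cos(5t)} = (s-3)/((s-3)² + 25)

Final answer: (s-3)/((s-3)² + 25)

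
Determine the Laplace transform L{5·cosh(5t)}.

L{cosh(ωt)} = s/(s² - ω²), so L{cosh(5t)} = s/(s² - 25). Then L{5·cosh(5t)} = 5·s/(s² - 25) = 5s/(s² - 25)

Final answer: 5s/(s² - 25)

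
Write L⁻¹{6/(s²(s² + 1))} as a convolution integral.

6/(s²(s² + 1)) = (1/s²)·(6/(s² + 1)) = L{t}·L{6·sin(t)}. So f(t) = t*(6·sin(t)) = ∫₀ᵗ 6τ·sin((t-τ)) dτ

Final answer: ∫₀ᵗ 6τ·sin((t-τ)) dτ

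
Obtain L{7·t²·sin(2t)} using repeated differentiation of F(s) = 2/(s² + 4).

F(s) = 2/(s² + 4). F'(s) = -4s/(s² + 4)². F''(s) = -4(4 - 3s²)/(s² + 4)³ = (12s² - 16)/(s² + 4)³. So L{t²·sin(2t)} = (-1)² F''(s) = (12s² - 16)/(s² + 4)³. Then L{7·t²·sin(2t)} = 7·(12s² - 16)/(s² + 4)³ = (84s² - 112)/(s² + 4)³

Final answer: (84s² - 112)/(s² + 4)³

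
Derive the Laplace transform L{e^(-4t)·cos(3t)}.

L{e^(at)·cos(ωt)} = (s-a)/((s-a)² + ω²), so L{e^(-4t)·cos(3t)} = (s+4)/((s+4)² + 9)

Final answer: (s+4)/((s+4)² + 9)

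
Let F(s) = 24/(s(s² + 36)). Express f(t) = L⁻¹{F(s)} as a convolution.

24/(s(s² + 36)) = (1/s)·(24/(s² + 36)) = L{1}·L{4·sin(6t)}. So f(t) = 1*(4·sin(6t)) = ∫₀ᵗ 4·sin(6τ) dτ

Final answer: ∫₀ᵗ 4·sin(6τ) dτ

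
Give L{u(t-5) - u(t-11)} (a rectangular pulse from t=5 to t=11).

L{u(t-a)} = e^(-as)/s. L{u(t-5) - u(t-11)} = (e^(-5s) - e^(-11s))/s

Final answer: (e^(-5s) - e^(-11s))/s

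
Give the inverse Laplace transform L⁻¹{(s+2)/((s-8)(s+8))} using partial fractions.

Using partial fractions, f(t) = (10e^(8t) + 6e^(-8t))/16

Final answer: (10e^(8t) + 6e^(-8t))/16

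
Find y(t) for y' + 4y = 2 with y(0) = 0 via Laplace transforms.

sY + 4Y = 2/s. Y = 2/(s(s+4)). Partial fractions: Y = 1/2/s - 1/2/(s+4)

Final answer: y(t) = 1/2(1 - e^(-4t))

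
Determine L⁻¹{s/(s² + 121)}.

This is the form c·s/(s² + a²) with a = 11. L⁻¹ = cos(11t)

Final answer: cos(11t)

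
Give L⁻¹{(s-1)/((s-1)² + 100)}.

Using frequency shift: L⁻¹{(s-a)/((s-a)² + b²)} = e^(at)cos(bt). Here a=1, b=10

Final answer: e^t·cos(10t)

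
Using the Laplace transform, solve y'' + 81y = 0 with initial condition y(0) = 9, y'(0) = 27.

L{y''} + 81L{y} = 0. s²Y - 9s - 27 + 81Y = 0. Y(s² + 81) = 9s + 27. Y = (9s + 27)/(s² + 81). Inverting: y(t) = 9cos(9t) + 3sin(9t)

Final answer: y(t) = 9cos(9t) + 3sin(9t)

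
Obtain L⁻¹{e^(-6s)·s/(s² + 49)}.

L⁻¹{s/(s² + 49)} = cos(7t). By the time shift theorem, L⁻¹{e^(-as)F(s)} = u(t-a)f(t-a) with a=6, so L⁻¹{e^(-6s)·s/(s² + 49)} = u(t-6)·cos(7(t-6))

Final answer: u(t-6)·cos(7(t-6))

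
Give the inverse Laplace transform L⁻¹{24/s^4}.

L⁻¹{n!/s^(n+1)} = t^n with n=3. So L⁻¹{6/s^4} = t^3, and L⁻¹{24/s^4} = (24/6)·t^3 = 4·t^3

Final answer: 4·t^3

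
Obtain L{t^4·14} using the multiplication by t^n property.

L{14} = 14/s. d^1/ds^1[1/s] = -1/s². d^2/ds^2[1/s] = 2/s^3. d^3/ds^3[1/s] = -6/s^4. d^4/ds^4[1/s] = 24/s^5. So L{t^4} = (-1)^{4}·24/s^5 = 24/s^5. Then L{t^4·14} = 14·24/s^5 = 336/s^5

Final answer: 336/s^5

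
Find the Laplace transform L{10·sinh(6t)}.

L{sinh(ωt)} = ω/(s² - ω²), so L{sinh(6t)} = 6/(s² - 36). Then L{10·sinh(6t)} = 10·6/(s² - 36) = 60/(s² - 36)

Final answer: 60/(s² - 36)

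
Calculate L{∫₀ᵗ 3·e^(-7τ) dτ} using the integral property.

L{∫₀ᵗ f(τ)dτ} = F(s)/s with F(s) = 3/(s+7), so L{∫₀ᵗ 3·e^(-7τ) dτ} = 3/(s(s+7))

Final answer: 3/(s(s+7))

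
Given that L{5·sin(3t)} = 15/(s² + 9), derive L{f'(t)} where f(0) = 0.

L{f'(t)} = s·F(s) - f(0) = s·15/(s² + 9) - 0 = 15s/(s² + 9)

Final answer: 15s/(s² + 9)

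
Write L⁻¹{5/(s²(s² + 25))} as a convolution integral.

5/(s²(s² + 25)) = (1/s²)·(5/(s² + 25)) = L{t}·L{sin(5t)}. So f(t) = t*(sin(5t)) = ∫₀ᵗ τ·sin(5(t-τ)) dτ

Final answer: ∫₀ᵗ τ·sin(5(t-τ)) dτ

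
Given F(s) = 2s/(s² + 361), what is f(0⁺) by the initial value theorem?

f(0⁺) = lim_{s→∞} s·2s/(s² + 361) = lim_{s→∞} 2s²/(s² + 361) = 2

Final answer: 2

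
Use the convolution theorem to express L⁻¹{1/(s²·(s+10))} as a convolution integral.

1/(s²·(s+10)) = (1/s^2)·(1/(s+10)) = L{t}·L{e^(-10t)}. So f(t) = t*e^(-10t) = ∫₀ᵗ τ·e^(-10(t-τ)) dτ

Final answer: ∫₀ᵗ τ·e^(-10(t-τ)) dτ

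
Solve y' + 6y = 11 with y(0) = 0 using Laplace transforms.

sY + 6Y = 11/s. Y = 11/(s(s+6)). Partial fractions: Y = 11/6/s - 11/6/(s+6)

Final answer: y(t) = 11/6(1 - e^(-6t))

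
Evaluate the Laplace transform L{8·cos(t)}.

L{cos(ωt)} = s/(s² + ω²), so L{cos(t)} = s/(s² + 1). Then L{8·cos(t)} = 8·s/(s² + 1) = 8s/(s² + 1)

Final answer: 8s/(s² + 1)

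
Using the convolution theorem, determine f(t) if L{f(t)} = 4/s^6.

4/s^6 = (4/s)·(1/s^5) = L{4}·L{t^4/24}. By convolution, f(t) = 4*t^4/24 = ∫₀ᵗ 4·τ^4/24 dτ = 4·t^5/120

Final answer: 4·t^5/120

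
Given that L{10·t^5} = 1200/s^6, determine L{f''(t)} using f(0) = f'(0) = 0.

L{f''(t)} = s²F(s) - sf(0) - f'(0) = s²·1200/s^6 - 0 - 0 = 1200/s^4

Final answer: 1200/s^4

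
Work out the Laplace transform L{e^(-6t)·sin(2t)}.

L{e^(at)·sin(ωt)} = ω/((s-a)² + ω²), so L{e^(-6t)·sin(2t)} = 2/((s+6)² + 4)

Final answer: 2/((s+6)² + 4)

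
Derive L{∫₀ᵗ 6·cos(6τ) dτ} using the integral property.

L{∫₀ᵗ f(τ)dτ} = F(s)/s with F(s) = 6s/(s² + 36), so the result is (6s/(s² + 36))/s = 6/(s² + 36)

Final answer: 6/(s² + 36)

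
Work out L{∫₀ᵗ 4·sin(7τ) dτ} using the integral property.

L{∫₀ᵗ f(τ)dτ} = F(s)/s with F(s) = 28/(s² + 49), so the result is (28/(s² + 49))/s = 28/(s(s² + 49))

Final answer: 28/(s(s² + 49))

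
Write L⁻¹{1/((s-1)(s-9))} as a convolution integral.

1/((s-1)(s-9)) = (1/(s-1))·(1/(s-9)) = L{e^t}·L{e^(9t)}. So f(t) = e^t*e^(9t) = ∫₀ᵗ e^(τ)·e^(9(t-τ)) dτ

Final answer: ∫₀ᵗ e^(τ)·e^(9(t-τ)) dτ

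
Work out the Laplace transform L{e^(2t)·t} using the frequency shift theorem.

L{e^(at)·t^n} = n!/(s-a)^(n+1), so L{e^(2t)·t} = 1/(s-2)^2

Final answer: 1/(s-2)^2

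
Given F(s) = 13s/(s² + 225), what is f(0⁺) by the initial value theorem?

f(0⁺) = lim_{s→∞} s·13s/(s² + 225) = lim_{s→∞} 13s²/(s² + 225) = 13

Final answer: 13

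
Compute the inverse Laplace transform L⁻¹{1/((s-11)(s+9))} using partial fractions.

Decompose: A/(s-11) + B/(s+9). A = 1/20, B = -1/20. f(t) = (e^(11t) - e^(-9t))/20

Final answer: (e^(11t) - e^(-9t))/20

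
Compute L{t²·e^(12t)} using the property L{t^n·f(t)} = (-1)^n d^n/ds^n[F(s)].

L{e^(12t)} = 1/(s-12). d/ds[1/(s-12)] = -1/(s-12)². d²/ds²[1/(s-12)] = 2/(s-12)³. So L{t²·e^(12t)} = (-1)² · 2/(s-12)³ = 2/(s-12)³

Final answer: 2/(s-12)³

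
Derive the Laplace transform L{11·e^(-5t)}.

L{e^(at)} = 1/(s-a), so L{e^(-5t)} = 1/(s+5). Then L{11·e^(-5t)} = 11/(s+5)

Final answer: 11/(s+5)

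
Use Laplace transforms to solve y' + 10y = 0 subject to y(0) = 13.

L{y'} + 10L{y} = 0. sY - 13 + 10Y = 0. Y(s+10) = 13. Y = 13/(s+10)

Final answer: y(t) = 13e^(-10t)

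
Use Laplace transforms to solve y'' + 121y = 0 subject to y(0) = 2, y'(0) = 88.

L{y''} + 121L{y} = 0. s²Y - 2s - 88 + 121Y = 0. Y(s² + 121) = 2s + 88. Y = (2s + 88)/(s² + 121). Inverting: y(t) = 2cos(11t) + 8sin(11t)

Final answer: y(t) = 2cos(11t) + 8sin(11t)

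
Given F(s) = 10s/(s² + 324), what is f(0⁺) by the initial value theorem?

f(0⁺) = lim_{s→∞} s·10s/(s² + 324) = lim_{s→∞} 10s²/(s² + 324) = 10

Final answer: 10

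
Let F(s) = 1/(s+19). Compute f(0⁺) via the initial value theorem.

f(0⁺) = lim_{s→∞} s·1/(s+19) = lim_{s→∞} s/(s+19) = 1

Final answer: 1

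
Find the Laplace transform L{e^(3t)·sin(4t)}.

L{e^(at)·sin(ωt)} = ω/((s-a)² + ω²), so L{e^(3t)·sin(4t)} = 4/((s-3)² + 16)

Final answer: 4/((s-3)² + 16)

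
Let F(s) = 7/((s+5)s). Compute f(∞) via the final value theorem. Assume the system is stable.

f(∞) = lim_{s→0} sF(s) = lim_{s→0} 7/(s+5) = 7/5

Final answer: 7/5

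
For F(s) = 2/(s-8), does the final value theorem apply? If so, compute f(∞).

sF(s) = 2s/(s-8) has a pole at s = 8 in the right half-plane. Theorem does NOT apply (unstable system; f(t) = 2·e^(8t) grows without bound).

Final answer: Not applicable (unstable)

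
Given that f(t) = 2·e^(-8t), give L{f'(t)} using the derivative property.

f(0) = 2, F(s) = 2/(s+8). L{f'(t)} = s·F(s) - f(0) = 2s/(s+8) - 2 = (2s - 2(s+8))/(s+8) = -16/(s+8)

Final answer: -16/(s+8)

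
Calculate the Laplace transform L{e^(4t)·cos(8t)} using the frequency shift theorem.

Frequency shift: L{e^(at)f(t)} = F(s-a). L{e^(4t)·cos(8t)} = (s-4)/((s-4)² + 64)

Final answer: (s-4)/((s-4)² + 64)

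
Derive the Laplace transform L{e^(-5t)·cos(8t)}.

L{e^(at)·cos(ωt)} = (s-a)/((s-a)² + ω²), so L{e^(-5t)·cos(8t)} = (s+5)/((s+5)² + 64)

Final answer: (s+5)/((s+5)² + 64)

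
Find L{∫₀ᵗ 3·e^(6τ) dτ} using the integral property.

L{∫₀ᵗ f(τ)dτ} = F(s)/s with F(s) = 3/(s-6), so L{∫₀ᵗ 3·e^(6τ) dτ} = 3/(s(s-6))

Final answer: 3/(s(s-6))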